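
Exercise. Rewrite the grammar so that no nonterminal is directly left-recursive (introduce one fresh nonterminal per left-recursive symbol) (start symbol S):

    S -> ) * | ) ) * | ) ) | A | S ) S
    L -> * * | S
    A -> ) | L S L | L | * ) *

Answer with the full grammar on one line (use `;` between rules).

S -> ) * S' | ) ) * S' | ) ) S' | A S'; L -> * * | S; A -> ) | L S L | L | * ) *; S' -> ) S S' | eps

S is directly left-recursive.
For S: α = {) S}, β = {) *, ) ) *, ) ), A}. Rewrite as S → β S' and S' → α S' | ε.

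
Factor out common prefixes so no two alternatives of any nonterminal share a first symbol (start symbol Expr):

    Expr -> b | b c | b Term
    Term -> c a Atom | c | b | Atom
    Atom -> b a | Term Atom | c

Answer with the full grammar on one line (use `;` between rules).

Expr -> b Expr1; Term -> b | Atom | c Term1; Atom -> b a | Term Atom | c; Expr1 -> ε | c | Term; Term1 -> a Atom | ε

Expr has alternatives sharing prefix 'b': factor to Expr → b Expr1 with Expr1 → ε | c | Term.
Term has alternatives sharing prefix 'c': factor to Term → c Term1 with Term1 → a Atom | ε.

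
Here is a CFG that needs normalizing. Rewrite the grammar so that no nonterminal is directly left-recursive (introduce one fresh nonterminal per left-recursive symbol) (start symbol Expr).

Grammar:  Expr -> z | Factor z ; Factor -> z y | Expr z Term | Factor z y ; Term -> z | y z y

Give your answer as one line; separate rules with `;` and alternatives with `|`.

Left recursion appears on Factor.
For Factor: α = {z y}, β = {z y, Expr z Term}. Rewrite as Factor → β Factor1 and Factor1 → α Factor1 | ε.

Expr -> z | Factor z; Factor -> z y Factor1 | Expr z Term Factor1; Term -> z | y z y; Factor1 -> z y Factor1 | epsilon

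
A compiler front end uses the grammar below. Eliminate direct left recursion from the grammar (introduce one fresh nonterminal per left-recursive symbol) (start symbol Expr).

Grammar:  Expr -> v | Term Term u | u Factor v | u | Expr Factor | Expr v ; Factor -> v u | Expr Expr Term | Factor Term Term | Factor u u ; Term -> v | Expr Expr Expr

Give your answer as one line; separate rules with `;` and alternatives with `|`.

Left recursion appears on Expr, Factor.
For Expr: α = {Factor, v}, β = {v, Term Term u, u Factor v, u}. Rewrite as Expr → β Expr1 and Expr1 → α Expr1 | ε.
For Factor: α = {Term Term, u u}, β = {v u, Expr Expr Term}. Rewrite as Factor → β Factor1 and Factor1 → α Factor1 | ε.

Expr -> v Expr1 | Term Term u Expr1 | u Factor v Expr1 | u Expr1; Factor -> v u Factor1 | Expr Expr Term Factor1; Term -> v | Expr Expr Expr; Expr1 -> Factor Expr1 | v Expr1 | ε; Factor1 -> Term Term Factor1 | u u Factor1 | ε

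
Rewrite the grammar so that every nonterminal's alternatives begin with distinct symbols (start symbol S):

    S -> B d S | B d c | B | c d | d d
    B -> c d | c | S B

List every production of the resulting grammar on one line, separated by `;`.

S -> c d | d d | B S'; B -> S B | c B'; S' -> ε | d S''; B' -> d | ε; S'' -> S | c

S has alternatives sharing prefix 'B': factor to S → B S' with S' → d S | d c | ε.
B has alternatives sharing prefix 'c': factor to B → c B' with B' → d | ε.
S' has alternatives sharing prefix 'd': factor to S' → d S'' with S'' → S | c.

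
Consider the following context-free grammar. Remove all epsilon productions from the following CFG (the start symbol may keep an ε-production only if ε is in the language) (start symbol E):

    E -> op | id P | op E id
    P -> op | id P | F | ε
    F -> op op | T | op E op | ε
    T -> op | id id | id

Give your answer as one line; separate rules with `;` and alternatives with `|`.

Nullable nonterminals: {F, P}.
ε ∉ L(G), so no ε-production is kept.
Expand every rule over subsets of its nullable positions: E → id P gives id P | id. P → id P gives id P | id.

E -> op | id P | id | op E id; P -> op | id P | id | F; F -> op op | T | op E op; T -> op | id id | id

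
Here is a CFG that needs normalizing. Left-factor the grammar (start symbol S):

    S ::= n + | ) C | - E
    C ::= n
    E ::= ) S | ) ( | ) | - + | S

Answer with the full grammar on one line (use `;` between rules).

E has alternatives sharing prefix ')': factor to E → ) E' with E' → S | ( | ε.

S ::= n + | ) C | - E; C ::= n; E ::= - + | S | ) E'; E' ::= S | ( | ε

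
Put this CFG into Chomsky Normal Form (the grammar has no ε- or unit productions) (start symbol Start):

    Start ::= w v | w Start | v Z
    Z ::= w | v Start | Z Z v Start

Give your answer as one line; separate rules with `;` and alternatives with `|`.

Start ::= X1 X2 | X1 Start | X2 Z; Z ::= w | X2 Start | Z Y1; X1 ::= w; X2 ::= v; Y1 ::= Z Y2; Y2 ::= X2 Start

Introduce a nonterminal for each terminal appearing in a rule of length ≥ 2: X1 → w, X2 → v.
Binarize each right-hand side of length ≥ 3 by chaining fresh nonterminals (Y1, Y2, …): affected rules were Z → Z Z X2 Start.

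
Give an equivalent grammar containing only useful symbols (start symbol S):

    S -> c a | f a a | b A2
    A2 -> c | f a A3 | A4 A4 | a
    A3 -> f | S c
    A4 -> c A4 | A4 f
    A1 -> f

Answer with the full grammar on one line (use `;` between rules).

S -> c a | f a a | b A2; A2 -> c | f a A3 | a; A3 -> f | S c

Generating nonterminals: {A1, A2, A3, S}.
Reachable from S after that: {A2, A3, S}.
Removed useless symbols: {A1, A4} and every production mentioning them.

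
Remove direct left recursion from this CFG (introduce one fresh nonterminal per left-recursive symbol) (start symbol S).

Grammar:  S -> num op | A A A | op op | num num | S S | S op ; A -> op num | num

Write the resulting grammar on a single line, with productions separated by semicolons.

S -> num op S' | A A A S' | op op S' | num num S'; A -> op num | num; S' -> S S' | op S' | ε

Left recursion appears on S.
For S: α = {S, op}, β = {num op, A A A, op op, num num}. Rewrite as S → β S' and S' → α S' | ε.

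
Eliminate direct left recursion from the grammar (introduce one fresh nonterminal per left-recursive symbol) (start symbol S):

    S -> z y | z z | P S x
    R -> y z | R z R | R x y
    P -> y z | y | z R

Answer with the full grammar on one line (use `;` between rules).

S -> z y | z z | P S x; R -> y z R'; P -> y z | y | z R; R' -> z R R' | x y R' | eps

R is directly left-recursive.
For R: α = {z R, x y}, β = {y z}. Rewrite as R → β R' and R' → α R' | ε.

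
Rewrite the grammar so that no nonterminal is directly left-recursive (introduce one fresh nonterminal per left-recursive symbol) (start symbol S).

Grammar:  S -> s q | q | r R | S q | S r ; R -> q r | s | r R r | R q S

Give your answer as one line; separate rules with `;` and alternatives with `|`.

S, R are directly left-recursive.
For S: α = {q, r}, β = {s q, q, r R}. Rewrite as S → β S' and S' → α S' | ε.
For R: α = {q S}, β = {q r, s, r R r}. Rewrite as R → β R' and R' → α R' | ε.

S -> s q S' | q S' | r R S'; R -> q r R' | s R' | r R r R'; S' -> q S' | r S' | ε; R' -> q S R' | ε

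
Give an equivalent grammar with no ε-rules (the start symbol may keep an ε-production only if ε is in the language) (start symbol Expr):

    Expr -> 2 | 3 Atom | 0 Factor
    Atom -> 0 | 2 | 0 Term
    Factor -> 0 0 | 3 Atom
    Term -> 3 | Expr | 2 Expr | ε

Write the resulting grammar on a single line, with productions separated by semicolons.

Nullable set = {Term}.
ε ∉ L(G), so no ε-production is kept.

Expr -> 2 | 3 Atom | 0 Factor; Atom -> 0 | 2 | 0 Term; Factor -> 0 0 | 3 Atom; Term -> 3 | Expr | 2 Expr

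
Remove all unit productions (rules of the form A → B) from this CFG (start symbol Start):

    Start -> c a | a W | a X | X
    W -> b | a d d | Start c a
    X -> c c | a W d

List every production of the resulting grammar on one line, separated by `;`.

Unit pairs: Start ⇒* {X}.
For each unit pair (A, B), copy every non-unit production of B to A, then drop all unit productions.

Start -> c a | a W | a X | c c | a W d; W -> b | a d d | Start c a; X -> c c | a W d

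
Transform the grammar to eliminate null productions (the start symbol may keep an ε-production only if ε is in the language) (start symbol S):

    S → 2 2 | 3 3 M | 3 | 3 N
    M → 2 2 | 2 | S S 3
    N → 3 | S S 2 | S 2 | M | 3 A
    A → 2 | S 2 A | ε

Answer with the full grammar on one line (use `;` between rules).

The nullable symbols are {A}.
ε ∉ L(G), so no ε-production is kept.
Add the nullable-subset variants: A → S 2 A gives S 2 A | S 2.

S → 2 2 | 3 3 M | 3 | 3 N; M → 2 2 | 2 | S S 3; N → 3 | S S 2 | S 2 | M | 3 A; A → 2 | S 2 A | S 2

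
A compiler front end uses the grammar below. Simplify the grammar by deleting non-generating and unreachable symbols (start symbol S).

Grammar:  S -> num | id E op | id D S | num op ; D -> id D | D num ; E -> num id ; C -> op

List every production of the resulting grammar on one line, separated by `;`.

S -> num | id E op | num op; E -> num id

Generating nonterminals: {C, E, S}.
Reachable from S after that: {E, S}.
Removed useless symbols: {C, D} and every production mentioning them.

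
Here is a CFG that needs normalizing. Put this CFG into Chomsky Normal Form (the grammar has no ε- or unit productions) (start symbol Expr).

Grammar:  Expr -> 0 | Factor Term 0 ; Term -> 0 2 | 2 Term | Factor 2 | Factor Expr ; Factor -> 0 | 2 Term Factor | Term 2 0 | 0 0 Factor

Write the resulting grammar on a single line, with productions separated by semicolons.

Expr -> 0 | Factor Y1; Term -> X1 X2 | X2 Term | Factor X2 | Factor Expr; Factor -> 0 | X2 Y2 | Term Y3 | X1 Y4; X1 -> 0; X2 -> 2; Y1 -> Term X1; Y2 -> Term Factor; Y3 -> X2 X1; Y4 -> X1 Factor

Introduce a nonterminal for each terminal appearing in a rule of length ≥ 2: X1 → 0, X2 → 2.
Binarize each right-hand side of length ≥ 3 by chaining fresh nonterminals (Y1, Y2, …): affected rules were Expr → Factor Term X1; Factor → X2 Term Factor; Factor → Term X2 X1; Factor → X1 X1 Factor.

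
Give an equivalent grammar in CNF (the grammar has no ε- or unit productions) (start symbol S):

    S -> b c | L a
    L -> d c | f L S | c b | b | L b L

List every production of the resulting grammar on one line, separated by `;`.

S -> X1 X2 | L X3; L -> X4 X2 | X5 Y1 | X2 X1 | b | L Y2; X1 -> b; X2 -> c; X3 -> a; X4 -> d; X5 -> f; Y1 -> L S; Y2 -> X1 L

Introduce a nonterminal for each terminal appearing in a rule of length ≥ 2: X1 → b, X2 → c, X3 → a, X4 → d, X5 → f.
Binarize each right-hand side of length ≥ 3 by chaining fresh nonterminals (Y1, Y2, …): affected rules were L → X5 L S; L → L X1 L.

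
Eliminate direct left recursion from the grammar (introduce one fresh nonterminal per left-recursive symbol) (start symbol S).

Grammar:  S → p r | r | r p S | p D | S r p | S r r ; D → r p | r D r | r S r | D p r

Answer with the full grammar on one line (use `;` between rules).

Left recursion appears on S, D.
For S: α = {r p, r r}, β = {p r, r, r p S, p D}. Rewrite as S → β S' and S' → α S' | ε.
For D: α = {p r}, β = {r p, r D r, r S r}. Rewrite as D → β D' and D' → α D' | ε.

S → p r S' | r S' | r p S S' | p D S'; D → r p D' | r D r D' | r S r D'; S' → r p S' | r r S' | eps; D' → p r D' | eps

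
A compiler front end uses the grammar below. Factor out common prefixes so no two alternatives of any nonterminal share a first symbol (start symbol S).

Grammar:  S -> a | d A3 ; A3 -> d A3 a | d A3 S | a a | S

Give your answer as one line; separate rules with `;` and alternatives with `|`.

A3 has alternatives sharing prefix 'd A3': factor to A3 → d A3 A3' with A3' → a | S.

S -> a | d A3; A3 -> a a | S | d A3 A3'; A3' -> a | S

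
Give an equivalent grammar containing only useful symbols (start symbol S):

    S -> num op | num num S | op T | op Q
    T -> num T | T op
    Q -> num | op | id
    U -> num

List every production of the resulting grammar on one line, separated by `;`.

S -> num op | num num S | op Q; Q -> num | op | id

Generating nonterminals: {Q, S, U}.
Reachable from S after that: {Q, S}.
Removed useless symbols: {T, U} and every production mentioning them.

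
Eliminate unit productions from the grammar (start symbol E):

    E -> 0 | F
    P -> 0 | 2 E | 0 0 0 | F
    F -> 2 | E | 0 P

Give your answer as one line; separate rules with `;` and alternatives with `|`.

E -> 0 | 2 | 0 P; P -> 0 | 2 | 0 P | 2 E | 0 0 0; F -> 0 | 2 | 0 P

Unit pairs: E ⇒* {F}; F ⇒* {E}; P ⇒* {E, F}.
For each unit pair (A, B), copy every non-unit production of B to A, then drop all unit productions.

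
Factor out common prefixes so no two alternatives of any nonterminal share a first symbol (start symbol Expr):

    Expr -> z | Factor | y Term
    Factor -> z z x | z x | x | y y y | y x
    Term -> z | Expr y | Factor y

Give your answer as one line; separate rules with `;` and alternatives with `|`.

Expr -> z | Factor | y Term; Factor -> x | z Factor1 | y Factor2; Term -> z | Expr y | Factor y; Factor1 -> z x | x; Factor2 -> y y | x

Factor has alternatives sharing prefix 'z': factor to Factor → z Factor1 with Factor1 → z x | x.
Factor has alternatives sharing prefix 'y': factor to Factor → y Factor2 with Factor2 → y y | x.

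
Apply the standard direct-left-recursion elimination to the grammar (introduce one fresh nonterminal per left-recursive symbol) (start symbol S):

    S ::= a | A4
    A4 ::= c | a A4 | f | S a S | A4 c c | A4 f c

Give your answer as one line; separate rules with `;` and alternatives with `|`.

A4 is directly left-recursive.
For A4: α = {c c, f c}, β = {c, a A4, f, S a S}. Rewrite as A4 → β A4' and A4' → α A4' | ε.

S ::= a | A4; A4 ::= c A4' | a A4 A4' | f A4' | S a S A4'; A4' ::= c c A4' | f c A4' | ε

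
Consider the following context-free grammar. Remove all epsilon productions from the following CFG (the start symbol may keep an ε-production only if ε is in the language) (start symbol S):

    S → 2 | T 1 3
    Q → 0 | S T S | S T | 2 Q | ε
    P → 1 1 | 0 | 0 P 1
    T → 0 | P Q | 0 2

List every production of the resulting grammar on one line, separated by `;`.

S → 2 | T 1 3; Q → 0 | S T S | S T | 2 Q | 2; P → 1 1 | 0 | 0 P 1; T → 0 | P Q | P | 0 2

The nullable symbols are {Q}.
ε ∉ L(G), so no ε-production is kept.
Add the nullable-subset variants: Q → 2 Q gives 2 Q | 2. T → P Q gives P Q | P.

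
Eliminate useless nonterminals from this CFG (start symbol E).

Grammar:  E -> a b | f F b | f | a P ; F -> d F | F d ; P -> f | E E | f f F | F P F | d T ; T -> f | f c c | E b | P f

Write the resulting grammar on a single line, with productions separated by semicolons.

Generating nonterminals: {E, P, T}.
Reachable from E after that: {E, P, T}.
Removed useless symbols: {F} and every production mentioning them.

E -> a b | f | a P; P -> f | E E | d T; T -> f | f c c | E b | P f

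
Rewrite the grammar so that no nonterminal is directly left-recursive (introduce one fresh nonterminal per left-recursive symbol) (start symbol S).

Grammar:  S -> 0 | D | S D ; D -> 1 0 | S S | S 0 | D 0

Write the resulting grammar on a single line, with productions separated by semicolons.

S, D are directly left-recursive.
For S: α = {D}, β = {0, D}. Rewrite as S → β S' and S' → α S' | ε.
For D: α = {0}, β = {1 0, S S, S 0}. Rewrite as D → β D' and D' → α D' | ε.

S -> 0 S' | D S'; D -> 1 0 D' | S S D' | S 0 D'; S' -> D S' | epsilon; D' -> 0 D' | epsilon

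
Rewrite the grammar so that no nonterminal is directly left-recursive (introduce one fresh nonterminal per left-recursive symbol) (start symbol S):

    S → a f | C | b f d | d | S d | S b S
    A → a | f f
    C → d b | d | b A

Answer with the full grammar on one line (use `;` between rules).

S → a f S' | C S' | b f d S' | d S'; A → a | f f; C → d b | d | b A; S' → d S' | b S S' | ε

Left recursion appears on S.
For S: α = {d, b S}, β = {a f, C, b f d, d}. Rewrite as S → β S' and S' → α S' | ε.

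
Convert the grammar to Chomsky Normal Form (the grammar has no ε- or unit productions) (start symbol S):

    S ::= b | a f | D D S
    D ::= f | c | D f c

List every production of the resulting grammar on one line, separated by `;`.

S ::= b | X1 X2 | D Y1; D ::= f | c | D Y2; X1 ::= a; X2 ::= f; X3 ::= c; Y1 ::= D S; Y2 ::= X2 X3

Introduce a nonterminal for each terminal appearing in a rule of length ≥ 2: X1 → a, X2 → f, X3 → c.
Binarize each right-hand side of length ≥ 3 by chaining fresh nonterminals (Y1, Y2, …): affected rules were S → D D S; D → D X2 X3.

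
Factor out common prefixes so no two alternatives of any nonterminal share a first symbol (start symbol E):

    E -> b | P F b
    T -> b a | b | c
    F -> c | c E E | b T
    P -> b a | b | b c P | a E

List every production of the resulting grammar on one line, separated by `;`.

E -> b | P F b; T -> c | b T'; F -> b T | c F'; P -> a E | b P'; T' -> a | ε; F' -> ε | E E; P' -> a | ε | c P

T has alternatives sharing prefix 'b': factor to T → b T' with T' → a | ε.
F has alternatives sharing prefix 'c': factor to F → c F' with F' → ε | E E.
P has alternatives sharing prefix 'b': factor to P → b P' with P' → a | ε | c P.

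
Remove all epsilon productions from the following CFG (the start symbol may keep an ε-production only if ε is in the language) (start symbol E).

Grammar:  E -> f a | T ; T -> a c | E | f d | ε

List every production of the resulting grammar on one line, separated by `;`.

Nullable nonterminals: {E, T}.
ε ∈ L(G) since E is nullable, so keep E → ε.

E -> f a | T | ε; T -> a c | E | f d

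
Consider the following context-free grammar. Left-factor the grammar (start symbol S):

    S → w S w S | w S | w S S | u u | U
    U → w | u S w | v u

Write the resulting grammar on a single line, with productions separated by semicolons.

S has alternatives sharing prefix 'w S': factor to S → w S S' with S' → w S | ε | S.

S → u u | U | w S S'; U → w | u S w | v u; S' → w S | ε | S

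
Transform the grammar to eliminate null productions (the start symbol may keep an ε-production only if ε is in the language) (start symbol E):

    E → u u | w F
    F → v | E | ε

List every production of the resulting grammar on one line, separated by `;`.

E → u u | w F | w; F → v | E

Nullable set = {F}.
ε ∉ L(G), so no ε-production is kept.
Expand every rule over subsets of its nullable positions: E → w F gives w F | w.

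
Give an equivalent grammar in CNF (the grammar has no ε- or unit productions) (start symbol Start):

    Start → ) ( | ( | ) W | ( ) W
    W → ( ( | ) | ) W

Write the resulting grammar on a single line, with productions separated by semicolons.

Start → X1 X2 | ( | X1 W | X2 Y1; W → X2 X2 | ) | X1 W; X1 → ); X2 → (; Y1 → X1 W

Introduce a nonterminal for each terminal appearing in a rule of length ≥ 2: X1 → ), X2 → (.
Binarize each right-hand side of length ≥ 3 by chaining fresh nonterminals (Y1, Y2, …): affected rules were Start → X2 X1 W.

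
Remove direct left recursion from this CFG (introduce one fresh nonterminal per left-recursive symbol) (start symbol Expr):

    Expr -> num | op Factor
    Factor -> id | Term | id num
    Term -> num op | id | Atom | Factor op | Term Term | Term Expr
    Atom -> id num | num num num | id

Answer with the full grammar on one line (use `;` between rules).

Left recursion appears on Term.
For Term: α = {Term, Expr}, β = {num op, id, Atom, Factor op}. Rewrite as Term → β Term1 and Term1 → α Term1 | ε.

Expr -> num | op Factor; Factor -> id | Term | id num; Term -> num op Term1 | id Term1 | Atom Term1 | Factor op Term1; Atom -> id num | num num num | id; Term1 -> Term Term1 | Expr Term1 | ε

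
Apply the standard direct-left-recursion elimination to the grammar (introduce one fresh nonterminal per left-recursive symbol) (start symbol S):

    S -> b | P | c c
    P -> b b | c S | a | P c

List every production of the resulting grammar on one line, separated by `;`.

Directly left-recursive nonterminal: P.
For P: α = {c}, β = {b b, c S, a}. Rewrite as P → β P' and P' → α P' | ε.

S -> b | P | c c; P -> b b P' | c S P' | a P'; P' -> c P' | ε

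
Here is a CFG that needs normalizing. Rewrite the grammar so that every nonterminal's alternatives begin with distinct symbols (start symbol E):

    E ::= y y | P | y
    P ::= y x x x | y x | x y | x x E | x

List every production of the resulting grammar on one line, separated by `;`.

E ::= P | y E'; P ::= x P' | y x P''; E' ::= y | ε; P' ::= y | x E | ε; P'' ::= x x | ε

E has alternatives sharing prefix 'y': factor to E → y E' with E' → y | ε.
P has alternatives sharing prefix 'x': factor to P → x P' with P' → y | x E | ε.
P has alternatives sharing prefix 'y x': factor to P → y x P'' with P'' → x x | ε.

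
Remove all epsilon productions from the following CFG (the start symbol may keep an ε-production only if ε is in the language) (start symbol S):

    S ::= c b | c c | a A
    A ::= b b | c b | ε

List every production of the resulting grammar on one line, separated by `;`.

The nullable symbols are {A}.
ε ∉ L(G), so no ε-production is kept.
Add the nullable-subset variants: S → a A gives a A | a.

S ::= c b | c c | a A | a; A ::= b b | c b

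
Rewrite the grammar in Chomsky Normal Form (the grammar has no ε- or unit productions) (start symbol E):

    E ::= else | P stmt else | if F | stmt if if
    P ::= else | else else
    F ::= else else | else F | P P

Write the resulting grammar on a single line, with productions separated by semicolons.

Introduce a nonterminal for each terminal appearing in a rule of length ≥ 2: X1 → stmt, X2 → else, X3 → if.
Binarize each right-hand side of length ≥ 3 by chaining fresh nonterminals (Y1, Y2, …): affected rules were E → P X1 X2; E → X1 X3 X3.

E ::= else | P Y1 | X3 F | X1 Y2; P ::= else | X2 X2; F ::= X2 X2 | X2 F | P P; X1 ::= stmt; X2 ::= else; X3 ::= if; Y1 ::= X1 X2; Y2 ::= X3 X3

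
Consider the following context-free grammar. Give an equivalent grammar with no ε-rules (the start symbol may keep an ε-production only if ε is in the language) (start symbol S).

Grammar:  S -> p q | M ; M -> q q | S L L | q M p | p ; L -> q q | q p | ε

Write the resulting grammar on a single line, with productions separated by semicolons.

Nullable nonterminals: {L}.
ε ∉ L(G), so no ε-production is kept.
For each production, add variants omitting each subset of nullable occurrences: M → S L L gives S L L | S L | S.

S -> p q | M; M -> q q | S L L | S L | S | q M p | p; L -> q q | q p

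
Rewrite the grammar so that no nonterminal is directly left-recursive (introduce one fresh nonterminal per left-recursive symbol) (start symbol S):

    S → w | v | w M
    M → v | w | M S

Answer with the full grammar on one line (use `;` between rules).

S → w | v | w M; M → v M' | w M'; M' → S M' | ε

Directly left-recursive nonterminal: M.
For M: α = {S}, β = {v, w}. Rewrite as M → β M' and M' → α M' | ε.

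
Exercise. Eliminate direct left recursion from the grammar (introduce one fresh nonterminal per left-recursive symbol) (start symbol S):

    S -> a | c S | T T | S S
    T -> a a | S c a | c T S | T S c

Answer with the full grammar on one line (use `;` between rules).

S -> a S' | c S S' | T T S'; T -> a a T' | S c a T' | c T S T'; S' -> S S' | ε; T' -> S c T' | ε

S, T are directly left-recursive.
For S: α = {S}, β = {a, c S, T T}. Rewrite as S → β S' and S' → α S' | ε.
For T: α = {S c}, β = {a a, S c a, c T S}. Rewrite as T → β T' and T' → α T' | ε.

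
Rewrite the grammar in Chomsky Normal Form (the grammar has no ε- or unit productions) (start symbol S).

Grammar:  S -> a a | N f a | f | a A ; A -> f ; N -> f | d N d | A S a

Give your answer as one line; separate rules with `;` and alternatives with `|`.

Introduce a nonterminal for each terminal appearing in a rule of length ≥ 2: X1 → a, X2 → f, X3 → d.
Binarize each right-hand side of length ≥ 3 by chaining fresh nonterminals (Y1, Y2, …): affected rules were S → N X2 X1; N → X3 N X3; N → A S X1.

S -> X1 X1 | N Y1 | f | X1 A; A -> f; N -> f | X3 Y2 | A Y3; X1 -> a; X2 -> f; X3 -> d; Y1 -> X2 X1; Y2 -> N X3; Y3 -> S X1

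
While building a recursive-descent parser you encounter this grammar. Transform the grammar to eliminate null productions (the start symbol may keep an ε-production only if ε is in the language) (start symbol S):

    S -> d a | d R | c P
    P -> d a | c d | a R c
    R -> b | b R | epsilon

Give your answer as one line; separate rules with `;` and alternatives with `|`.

Nullable nonterminals: {R}.
ε ∉ L(G), so no ε-production is kept.
For each production, add variants omitting each subset of nullable occurrences: S → d R gives d R | d. P → a R c gives a R c | a c.

S -> d a | d R | d | c P; P -> d a | c d | a R c | a c; R -> b | b R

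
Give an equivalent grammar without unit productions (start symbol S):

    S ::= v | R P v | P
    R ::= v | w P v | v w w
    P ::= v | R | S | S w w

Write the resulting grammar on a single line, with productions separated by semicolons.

S ::= v | R P v | S w w | w P v | v w w; R ::= v | w P v | v w w; P ::= v | R P v | S w w | w P v | v w w

Unit pairs: P ⇒* {R, S}; S ⇒* {P, R}.
For every A with A ⇒* B via unit rules, add B's non-unit alternatives to A; then delete every rule of the form X → Y.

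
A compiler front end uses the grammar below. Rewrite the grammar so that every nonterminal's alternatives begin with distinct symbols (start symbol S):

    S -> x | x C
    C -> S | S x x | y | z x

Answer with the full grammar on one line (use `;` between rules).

S -> x S'; C -> y | z x | S C'; S' -> ε | C; C' -> ε | x x

S has alternatives sharing prefix 'x': factor to S → x S' with S' → ε | C.
C has alternatives sharing prefix 'S': factor to C → S C' with C' → ε | x x.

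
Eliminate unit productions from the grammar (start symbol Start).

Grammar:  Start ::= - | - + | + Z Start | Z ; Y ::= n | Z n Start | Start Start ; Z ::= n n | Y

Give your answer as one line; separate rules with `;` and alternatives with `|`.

Unit pairs: Start ⇒* {Y, Z}; Z ⇒* {Y}.
Replace each nonterminal's rules with the union of the non-unit rules of every nonterminal it unit-derives.

Start ::= n n | - | - + | + Z Start | n | Z n Start | Start Start; Y ::= n | Z n Start | Start Start; Z ::= n n | n | Z n Start | Start Start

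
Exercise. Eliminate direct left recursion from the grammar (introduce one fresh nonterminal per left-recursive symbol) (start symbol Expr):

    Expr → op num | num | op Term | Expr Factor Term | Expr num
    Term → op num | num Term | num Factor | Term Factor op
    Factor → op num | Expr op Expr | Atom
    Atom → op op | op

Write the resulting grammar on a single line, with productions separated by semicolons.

Expr → op num Expr1 | num Expr1 | op Term Expr1; Term → op num Term1 | num Term Term1 | num Factor Term1; Factor → op num | Expr op Expr | Atom; Atom → op op | op; Expr1 → Factor Term Expr1 | num Expr1 | ε; Term1 → Factor op Term1 | ε

Directly left-recursive nonterminals: Expr, Term.
For Expr: α = {Factor Term, num}, β = {op num, num, op Term}. Rewrite as Expr → β Expr1 and Expr1 → α Expr1 | ε.
For Term: α = {Factor op}, β = {op num, num Term, num Factor}. Rewrite as Term → β Term1 and Term1 → α Term1 | ε.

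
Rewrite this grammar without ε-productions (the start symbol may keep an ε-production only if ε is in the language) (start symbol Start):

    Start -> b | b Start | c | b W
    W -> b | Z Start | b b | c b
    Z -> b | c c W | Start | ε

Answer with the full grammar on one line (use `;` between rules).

Start -> b | b Start | c | b W; W -> b | Z Start | Start | b b | c b; Z -> b | c c W | Start

The nullable symbols are {Z}.
ε ∉ L(G), so no ε-production is kept.
Expand every rule over subsets of its nullable positions: W → Z Start gives Z Start | Start.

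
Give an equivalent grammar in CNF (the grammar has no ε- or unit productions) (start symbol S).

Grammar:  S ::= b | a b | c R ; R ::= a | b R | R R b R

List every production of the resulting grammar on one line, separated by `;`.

S ::= b | X1 X2 | X3 R; R ::= a | X2 R | R Y1; X1 ::= a; X2 ::= b; X3 ::= c; Y1 ::= R Y2; Y2 ::= X2 R

Introduce a nonterminal for each terminal appearing in a rule of length ≥ 2: X1 → a, X2 → b, X3 → c.
Binarize each right-hand side of length ≥ 3 by chaining fresh nonterminals (Y1, Y2, …): affected rules were R → R R X2 R.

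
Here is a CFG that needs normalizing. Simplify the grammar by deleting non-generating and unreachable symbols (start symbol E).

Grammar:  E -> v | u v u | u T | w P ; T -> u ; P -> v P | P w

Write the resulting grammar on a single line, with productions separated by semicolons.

E -> v | u v u | u T; T -> u

Generating nonterminals: {E, T}.
Reachable from E after that: {E, T}.
Removed useless symbols: {P} and every production mentioning them.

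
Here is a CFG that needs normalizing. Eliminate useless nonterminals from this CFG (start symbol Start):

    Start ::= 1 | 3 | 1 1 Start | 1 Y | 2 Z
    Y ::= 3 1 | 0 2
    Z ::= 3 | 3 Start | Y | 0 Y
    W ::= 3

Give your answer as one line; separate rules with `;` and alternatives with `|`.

Start ::= 1 | 3 | 1 1 Start | 1 Y | 2 Z; Y ::= 3 1 | 0 2; Z ::= 3 | 3 Start | Y | 0 Y

Generating nonterminals: {Start, W, Y, Z}.
Reachable from Start after that: {Start, Y, Z}.
Removed useless symbols: {W} and every production mentioning them.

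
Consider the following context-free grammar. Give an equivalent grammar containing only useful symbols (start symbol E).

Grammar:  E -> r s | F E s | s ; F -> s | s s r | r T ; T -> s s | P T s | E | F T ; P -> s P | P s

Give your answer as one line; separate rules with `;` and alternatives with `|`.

E -> r s | F E s | s; F -> s | s s r | r T; T -> s s | E | F T

Generating nonterminals: {E, F, T}.
Reachable from E after that: {E, F, T}.
Removed useless symbols: {P} and every production mentioning them.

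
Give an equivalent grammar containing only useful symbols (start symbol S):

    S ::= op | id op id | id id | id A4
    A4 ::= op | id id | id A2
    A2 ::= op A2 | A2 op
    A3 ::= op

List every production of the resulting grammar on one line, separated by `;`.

Generating nonterminals: {A3, A4, S}.
Reachable from S after that: {A4, S}.
Removed useless symbols: {A2, A3} and every production mentioning them.

S ::= op | id op id | id id | id A4; A4 ::= op | id id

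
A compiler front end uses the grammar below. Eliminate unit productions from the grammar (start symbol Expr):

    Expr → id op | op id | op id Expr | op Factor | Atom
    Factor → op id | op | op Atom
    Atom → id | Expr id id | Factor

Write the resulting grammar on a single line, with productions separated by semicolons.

Unit pairs: Atom ⇒* {Factor}; Expr ⇒* {Atom, Factor}.
For every A with A ⇒* B via unit rules, add B's non-unit alternatives to A; then delete every rule of the form X → Y.

Expr → id | Expr id id | op id | op | op Atom | id op | op id Expr | op Factor; Factor → op id | op | op Atom; Atom → id | Expr id id | op id | op | op Atom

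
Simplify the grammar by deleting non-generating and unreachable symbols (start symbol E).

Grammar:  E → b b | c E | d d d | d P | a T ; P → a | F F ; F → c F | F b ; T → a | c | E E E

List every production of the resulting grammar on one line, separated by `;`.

Generating nonterminals: {E, P, T}.
Reachable from E after that: {E, P, T}.
Removed useless symbols: {F} and every production mentioning them.

E → b b | c E | d d d | d P | a T; P → a; T → a | c | E E E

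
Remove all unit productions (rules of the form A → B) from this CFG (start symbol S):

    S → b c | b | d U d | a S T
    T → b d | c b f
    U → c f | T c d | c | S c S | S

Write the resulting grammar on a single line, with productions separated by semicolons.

S → b c | b | d U d | a S T; T → b d | c b f; U → c f | T c d | c | S c S | b c | b | d U d | a S T

Unit pairs: U ⇒* {S}.
Replace each nonterminal's rules with the union of the non-unit rules of every nonterminal it unit-derives.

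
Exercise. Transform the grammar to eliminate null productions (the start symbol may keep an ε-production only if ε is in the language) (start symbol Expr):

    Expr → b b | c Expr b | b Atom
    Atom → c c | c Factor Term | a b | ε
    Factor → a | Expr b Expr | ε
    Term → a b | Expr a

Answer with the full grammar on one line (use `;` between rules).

The nullable symbols are {Atom, Factor}.
ε ∉ L(G), so no ε-production is kept.
Expand every rule over subsets of its nullable positions: Expr → b Atom gives b Atom | b. Atom → c Factor Term gives c Factor Term | c Term.

Expr → b b | c Expr b | b Atom | b; Atom → c c | c Factor Term | c Term | a b; Factor → a | Expr b Expr; Term → a b | Expr a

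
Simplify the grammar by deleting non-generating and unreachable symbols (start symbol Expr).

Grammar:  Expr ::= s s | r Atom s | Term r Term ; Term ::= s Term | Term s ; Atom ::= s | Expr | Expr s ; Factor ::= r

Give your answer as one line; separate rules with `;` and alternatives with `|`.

Generating nonterminals: {Atom, Expr, Factor}.
Reachable from Expr after that: {Atom, Expr}.
Removed useless symbols: {Factor, Term} and every production mentioning them.

Expr ::= s s | r Atom s; Atom ::= s | Expr | Expr s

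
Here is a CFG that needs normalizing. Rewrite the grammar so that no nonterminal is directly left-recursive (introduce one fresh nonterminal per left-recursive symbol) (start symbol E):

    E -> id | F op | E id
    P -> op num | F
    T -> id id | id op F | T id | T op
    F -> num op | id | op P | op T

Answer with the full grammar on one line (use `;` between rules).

Left recursion appears on E, T.
For E: α = {id}, β = {id, F op}. Rewrite as E → β E' and E' → α E' | ε.
For T: α = {id, op}, β = {id id, id op F}. Rewrite as T → β T' and T' → α T' | ε.

E -> id E' | F op E'; P -> op num | F; T -> id id T' | id op F T'; F -> num op | id | op P | op T; E' -> id E' | ε; T' -> id T' | op T' | ε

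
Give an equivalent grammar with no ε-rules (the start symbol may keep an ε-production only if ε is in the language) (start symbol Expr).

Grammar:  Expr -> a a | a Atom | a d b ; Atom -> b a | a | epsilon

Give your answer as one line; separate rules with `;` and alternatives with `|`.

Nullable set = {Atom}.
ε ∉ L(G), so no ε-production is kept.
For each production, add variants omitting each subset of nullable occurrences: Expr → a Atom gives a Atom | a.

Expr -> a a | a Atom | a | a d b; Atom -> b a | a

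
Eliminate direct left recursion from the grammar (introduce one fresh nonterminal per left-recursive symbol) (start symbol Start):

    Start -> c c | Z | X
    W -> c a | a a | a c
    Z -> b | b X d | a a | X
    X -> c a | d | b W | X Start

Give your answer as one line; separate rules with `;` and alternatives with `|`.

Start -> c c | Z | X; W -> c a | a a | a c; Z -> b | b X d | a a | X; X -> c a X1 | d X1 | b W X1; X1 -> Start X1 | eps

Directly left-recursive nonterminal: X.
For X: α = {Start}, β = {c a, d, b W}. Rewrite as X → β X1 and X1 → α X1 | ε.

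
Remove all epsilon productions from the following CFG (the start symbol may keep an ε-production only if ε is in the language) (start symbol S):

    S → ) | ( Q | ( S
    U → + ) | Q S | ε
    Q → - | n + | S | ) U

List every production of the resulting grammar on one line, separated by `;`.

Nullable set = {U}.
ε ∉ L(G), so no ε-production is kept.
Add the nullable-subset variants: Q → ) U gives ) U | ).

S → ) | ( Q | ( S; U → + ) | Q S; Q → - | n + | S | ) U | )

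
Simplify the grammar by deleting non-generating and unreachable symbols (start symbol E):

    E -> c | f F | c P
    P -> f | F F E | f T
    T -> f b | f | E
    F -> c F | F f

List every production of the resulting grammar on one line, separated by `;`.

E -> c | c P; P -> f | f T; T -> f b | f | E

Generating nonterminals: {E, P, T}.
Reachable from E after that: {E, P, T}.
Removed useless symbols: {F} and every production mentioning them.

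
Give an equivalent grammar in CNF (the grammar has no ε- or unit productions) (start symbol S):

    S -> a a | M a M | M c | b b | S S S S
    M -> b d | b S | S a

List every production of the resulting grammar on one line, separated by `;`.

Introduce a nonterminal for each terminal appearing in a rule of length ≥ 2: X1 → a, X2 → c, X3 → b, X4 → d.
Binarize each right-hand side of length ≥ 3 by chaining fresh nonterminals (Y1, Y2, …): affected rules were S → M X1 M; S → S S S S.

S -> X1 X1 | M Y1 | M X2 | X3 X3 | S Y2; M -> X3 X4 | X3 S | S X1; X1 -> a; X2 -> c; X3 -> b; X4 -> d; Y1 -> X1 M; Y2 -> S Y3; Y3 -> S S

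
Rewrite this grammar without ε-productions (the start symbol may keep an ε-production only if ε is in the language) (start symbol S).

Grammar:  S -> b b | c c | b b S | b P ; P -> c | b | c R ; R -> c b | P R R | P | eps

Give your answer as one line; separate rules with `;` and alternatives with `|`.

S -> b b | c c | b b S | b P; P -> c | b | c R; R -> c b | P R R | P R | P

Nullable nonterminals: {R}.
ε ∉ L(G), so no ε-production is kept.
Expand every rule over subsets of its nullable positions: R → P R R gives P R R | P R | P.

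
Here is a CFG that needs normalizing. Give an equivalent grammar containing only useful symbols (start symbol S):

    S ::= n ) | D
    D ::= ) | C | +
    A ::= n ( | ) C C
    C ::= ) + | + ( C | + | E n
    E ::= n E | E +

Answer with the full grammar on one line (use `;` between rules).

Generating nonterminals: {A, C, D, S}.
Reachable from S after that: {C, D, S}.
Removed useless symbols: {A, E} and every production mentioning them.

S ::= n ) | D; D ::= ) | C | +; C ::= ) + | + ( C | +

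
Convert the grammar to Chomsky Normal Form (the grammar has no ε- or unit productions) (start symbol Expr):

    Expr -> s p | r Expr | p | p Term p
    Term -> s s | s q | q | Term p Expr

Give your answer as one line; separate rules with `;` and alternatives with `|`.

Introduce a nonterminal for each terminal appearing in a rule of length ≥ 2: X1 → s, X2 → p, X3 → r, X4 → q.
Binarize each right-hand side of length ≥ 3 by chaining fresh nonterminals (Y1, Y2, …): affected rules were Expr → X2 Term X2; Term → Term X2 Expr.

Expr -> X1 X2 | X3 Expr | p | X2 Y1; Term -> X1 X1 | X1 X4 | q | Term Y2; X1 -> s; X2 -> p; X3 -> r; X4 -> q; Y1 -> Term X2; Y2 -> X2 Expr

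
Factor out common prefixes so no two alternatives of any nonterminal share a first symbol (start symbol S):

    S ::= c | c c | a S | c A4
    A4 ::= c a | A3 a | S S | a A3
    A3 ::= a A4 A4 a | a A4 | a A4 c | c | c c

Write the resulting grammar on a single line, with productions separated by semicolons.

S ::= a S | c S'; A4 ::= c a | A3 a | S S | a A3; A3 ::= a A4 A3' | c A3''; S' ::= epsilon | c | A4; A3' ::= A4 a | epsilon | c; A3'' ::= epsilon | c

S has alternatives sharing prefix 'c': factor to S → c S' with S' → ε | c | A4.
A3 has alternatives sharing prefix 'a A4': factor to A3 → a A4 A3' with A3' → A4 a | ε | c.
A3 has alternatives sharing prefix 'c': factor to A3 → c A3'' with A3'' → ε | c.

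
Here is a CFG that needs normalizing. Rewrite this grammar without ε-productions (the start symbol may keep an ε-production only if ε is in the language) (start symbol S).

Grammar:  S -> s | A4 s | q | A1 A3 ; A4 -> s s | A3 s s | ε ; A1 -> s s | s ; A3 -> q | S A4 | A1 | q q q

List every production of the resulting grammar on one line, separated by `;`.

S -> s | A4 s | q | A1 A3; A4 -> s s | A3 s s; A1 -> s s | s; A3 -> q | S A4 | S | A1 | q q q

Nullable nonterminals: {A4}.
ε ∉ L(G), so no ε-production is kept.
Expand every rule over subsets of its nullable positions: A3 → S A4 gives S A4 | S.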